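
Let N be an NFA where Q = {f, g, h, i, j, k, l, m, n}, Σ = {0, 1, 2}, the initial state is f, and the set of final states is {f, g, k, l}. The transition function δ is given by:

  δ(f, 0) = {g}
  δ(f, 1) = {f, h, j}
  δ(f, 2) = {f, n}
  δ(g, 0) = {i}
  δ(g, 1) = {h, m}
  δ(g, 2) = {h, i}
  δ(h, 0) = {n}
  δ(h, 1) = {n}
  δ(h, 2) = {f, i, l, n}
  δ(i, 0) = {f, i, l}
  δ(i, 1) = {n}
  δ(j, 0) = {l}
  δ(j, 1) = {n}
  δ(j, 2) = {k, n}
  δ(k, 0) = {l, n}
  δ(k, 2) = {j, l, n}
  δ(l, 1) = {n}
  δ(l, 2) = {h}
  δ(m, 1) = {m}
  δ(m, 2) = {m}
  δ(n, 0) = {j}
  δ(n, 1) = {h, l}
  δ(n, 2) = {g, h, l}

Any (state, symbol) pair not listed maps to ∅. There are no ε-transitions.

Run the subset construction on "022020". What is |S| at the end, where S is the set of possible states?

Start in {f}.
Read '0': f→{g}; now {g}.
Read '2': g→{h, i}; now {h, i}.
Read '2': h→{f, i, l, n}, i→∅; now {f, i, l, n}.
Read '0': f→{g}, i→{f, i, l}, l→∅, n→{j}; now {f, g, i, j, l}.
Read '2': f→{f, n}, g→{h, i}, i→∅, j→{k, n}, l→{h}; now {f, h, i, k, n}.
Read '0': f→{g}, h→{n}, i→{f, i, l}, k→{l, n}, n→{j}; now {f, g, i, j, l, n}.
That set has 6 states.

6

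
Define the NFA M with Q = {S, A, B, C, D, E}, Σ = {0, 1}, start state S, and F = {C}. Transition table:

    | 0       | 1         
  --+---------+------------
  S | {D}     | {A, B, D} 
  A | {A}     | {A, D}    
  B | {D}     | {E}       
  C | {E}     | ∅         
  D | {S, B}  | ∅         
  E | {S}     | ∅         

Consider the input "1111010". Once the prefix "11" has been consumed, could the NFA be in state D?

Yes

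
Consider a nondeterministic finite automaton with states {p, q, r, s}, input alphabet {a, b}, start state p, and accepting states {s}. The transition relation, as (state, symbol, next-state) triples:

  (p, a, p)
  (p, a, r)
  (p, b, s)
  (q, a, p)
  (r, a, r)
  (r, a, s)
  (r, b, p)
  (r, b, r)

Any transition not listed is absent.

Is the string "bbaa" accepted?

Start in {p}.
Read 'b': p→{s}; now {s}.
Read 'b': s→∅; now ∅.
The set is empty and remains empty for the remaining 2 symbols.
The final set ∅ contains no accepting state.

No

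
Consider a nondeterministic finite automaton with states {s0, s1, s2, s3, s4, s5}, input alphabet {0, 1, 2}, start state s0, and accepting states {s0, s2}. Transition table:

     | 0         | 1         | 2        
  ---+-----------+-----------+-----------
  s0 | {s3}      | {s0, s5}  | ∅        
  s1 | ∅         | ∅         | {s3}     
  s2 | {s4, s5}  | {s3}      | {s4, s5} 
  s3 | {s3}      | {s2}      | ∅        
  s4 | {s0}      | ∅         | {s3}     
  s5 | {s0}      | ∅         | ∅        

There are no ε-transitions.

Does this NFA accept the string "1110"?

Yes

Start in {s0}.
Read '1': {s0} → {s0, s5}.
Read '1': {s0, s5} → {s0, s5}.
Read '1': {s0, s5} → {s0, s5}.
Read '0': {s0, s5} → {s0, s3}.
The final set {s0, s3} contains the accepting state s0.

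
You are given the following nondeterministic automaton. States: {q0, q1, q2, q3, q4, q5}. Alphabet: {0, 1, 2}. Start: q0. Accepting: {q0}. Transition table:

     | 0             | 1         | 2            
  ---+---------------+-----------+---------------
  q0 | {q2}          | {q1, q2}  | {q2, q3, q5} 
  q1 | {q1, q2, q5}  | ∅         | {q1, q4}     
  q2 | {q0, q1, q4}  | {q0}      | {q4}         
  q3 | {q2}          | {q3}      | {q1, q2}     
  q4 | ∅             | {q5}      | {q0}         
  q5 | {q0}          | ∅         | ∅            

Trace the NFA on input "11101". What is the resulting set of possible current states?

{q0, q1, q2, q5}

Start in {q0}.
Read '1': q0→{q1, q2}; now {q1, q2}.
Read '1': q1→∅, q2→{q0}; now {q0}.
Read '1': q0→{q1, q2}; now {q1, q2}.
Read '0': q1→{q1, q2, q5}, q2→{q0, q1, q4}; now {q0, q1, q2, q4, q5}.
Read '1': q0→{q1, q2}, q1→∅, q2→{q0}, q4→{q5}, q5→∅; now {q0, q1, q2, q5}.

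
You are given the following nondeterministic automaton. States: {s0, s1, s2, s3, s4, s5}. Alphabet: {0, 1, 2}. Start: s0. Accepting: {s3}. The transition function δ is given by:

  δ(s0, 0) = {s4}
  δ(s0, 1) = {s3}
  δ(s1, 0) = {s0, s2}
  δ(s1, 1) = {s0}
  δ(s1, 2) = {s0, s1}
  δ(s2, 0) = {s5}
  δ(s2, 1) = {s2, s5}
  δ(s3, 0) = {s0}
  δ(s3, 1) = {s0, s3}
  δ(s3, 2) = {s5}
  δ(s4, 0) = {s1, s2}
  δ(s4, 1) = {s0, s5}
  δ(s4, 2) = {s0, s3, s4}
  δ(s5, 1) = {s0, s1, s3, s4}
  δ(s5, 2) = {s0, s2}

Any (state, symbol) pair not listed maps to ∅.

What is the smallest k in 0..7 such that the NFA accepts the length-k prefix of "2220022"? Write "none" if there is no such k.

none

Start in {s0}.
Read '2': {s0} → ∅.
The set is empty and remains empty for the remaining 6 symbols.
No reachable set along the way intersects F.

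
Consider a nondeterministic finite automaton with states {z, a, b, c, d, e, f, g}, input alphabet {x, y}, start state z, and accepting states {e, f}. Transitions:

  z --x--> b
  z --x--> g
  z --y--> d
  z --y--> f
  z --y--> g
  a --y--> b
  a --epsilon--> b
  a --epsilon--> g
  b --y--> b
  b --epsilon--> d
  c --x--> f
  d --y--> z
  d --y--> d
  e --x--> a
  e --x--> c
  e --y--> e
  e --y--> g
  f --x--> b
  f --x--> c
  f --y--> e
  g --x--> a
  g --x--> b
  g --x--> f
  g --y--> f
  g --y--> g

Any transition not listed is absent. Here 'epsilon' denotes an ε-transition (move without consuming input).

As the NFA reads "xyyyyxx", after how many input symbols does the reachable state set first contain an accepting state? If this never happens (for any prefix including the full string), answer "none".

2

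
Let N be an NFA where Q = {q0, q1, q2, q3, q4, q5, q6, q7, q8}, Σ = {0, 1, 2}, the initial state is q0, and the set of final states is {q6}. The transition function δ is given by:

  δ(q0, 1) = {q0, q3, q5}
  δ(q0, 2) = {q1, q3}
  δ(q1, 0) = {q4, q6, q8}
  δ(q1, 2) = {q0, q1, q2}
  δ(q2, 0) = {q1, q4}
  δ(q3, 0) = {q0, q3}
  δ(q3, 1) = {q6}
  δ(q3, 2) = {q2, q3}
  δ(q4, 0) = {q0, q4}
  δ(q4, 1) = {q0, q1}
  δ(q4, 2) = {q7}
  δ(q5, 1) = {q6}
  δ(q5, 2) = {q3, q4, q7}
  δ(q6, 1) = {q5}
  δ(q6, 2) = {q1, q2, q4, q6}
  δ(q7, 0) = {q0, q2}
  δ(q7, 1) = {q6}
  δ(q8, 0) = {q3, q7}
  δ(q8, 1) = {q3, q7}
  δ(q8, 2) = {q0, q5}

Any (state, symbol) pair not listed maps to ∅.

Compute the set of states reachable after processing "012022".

∅

Start in {q0}.
Read '0': {q0} → ∅.
The set is empty and remains empty for the remaining 5 symbols.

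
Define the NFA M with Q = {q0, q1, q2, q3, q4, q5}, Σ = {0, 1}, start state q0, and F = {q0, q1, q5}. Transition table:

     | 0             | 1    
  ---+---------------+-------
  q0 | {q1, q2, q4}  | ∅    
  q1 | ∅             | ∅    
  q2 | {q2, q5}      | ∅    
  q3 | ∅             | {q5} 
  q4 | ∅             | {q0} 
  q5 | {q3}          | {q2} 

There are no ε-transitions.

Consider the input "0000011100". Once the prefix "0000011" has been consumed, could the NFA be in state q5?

Start in {q0}.
Read '0': q0→{q1, q2, q4}; now {q1, q2, q4}.
Read '0': q1→∅, q2→{q2, q5}, q4→∅; now {q2, q5}.
Read '0': q2→{q2, q5}, q5→{q3}; now {q2, q3, q5}.
Read '0': q2→{q2, q5}, q3→∅, q5→{q3}; now {q2, q3, q5}.
Read '0': q2→{q2, q5}, q3→∅, q5→{q3}; now {q2, q3, q5}.
Read '1': q2→∅, q3→{q5}, q5→{q2}; now {q2, q5}.
Read '1': q2→∅, q5→{q2}; now {q2}.
State q5 is not in {q2}.

No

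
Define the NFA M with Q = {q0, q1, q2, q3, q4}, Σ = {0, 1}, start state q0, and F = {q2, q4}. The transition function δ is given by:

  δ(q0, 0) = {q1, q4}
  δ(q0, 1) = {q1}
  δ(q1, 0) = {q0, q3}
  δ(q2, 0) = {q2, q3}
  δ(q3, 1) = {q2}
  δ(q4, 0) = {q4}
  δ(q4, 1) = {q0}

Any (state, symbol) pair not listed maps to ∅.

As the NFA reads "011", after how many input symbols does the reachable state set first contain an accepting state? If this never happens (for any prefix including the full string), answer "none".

1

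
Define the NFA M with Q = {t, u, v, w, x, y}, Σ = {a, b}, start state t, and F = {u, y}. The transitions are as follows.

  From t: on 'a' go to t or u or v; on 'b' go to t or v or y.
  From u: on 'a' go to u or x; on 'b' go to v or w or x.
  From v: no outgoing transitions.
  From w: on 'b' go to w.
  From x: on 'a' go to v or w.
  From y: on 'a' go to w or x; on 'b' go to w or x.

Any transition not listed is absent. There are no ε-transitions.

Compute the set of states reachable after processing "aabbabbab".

Start in {t}.
Read 'a': {t} → {t, u, v}.
Read 'a': {t, u, v} → {t, u, v, x}.
Read 'b': {t, u, v, x} → {t, v, w, x, y}.
Read 'b': {t, v, w, x, y} → {t, v, w, x, y}.
Read 'a': {t, v, w, x, y} → {t, u, v, w, x}.
Read 'b': {t, u, v, w, x} → {t, v, w, x, y}.
Read 'b': {t, v, w, x, y} → {t, v, w, x, y}.
Read 'a': {t, v, w, x, y} → {t, u, v, w, x}.
Read 'b': {t, u, v, w, x} → {t, v, w, x, y}.

{t, v, w, x, y}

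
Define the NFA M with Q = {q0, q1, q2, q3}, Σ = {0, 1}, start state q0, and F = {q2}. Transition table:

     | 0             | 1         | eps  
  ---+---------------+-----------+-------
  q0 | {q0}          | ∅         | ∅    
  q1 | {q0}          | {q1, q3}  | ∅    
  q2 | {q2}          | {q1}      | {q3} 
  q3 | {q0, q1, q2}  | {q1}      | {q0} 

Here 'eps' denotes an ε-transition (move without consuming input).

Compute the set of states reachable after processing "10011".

∅

Start in {q0}.
Read '1': q0→∅; now ∅.
The set is empty and remains empty for the remaining 4 symbols.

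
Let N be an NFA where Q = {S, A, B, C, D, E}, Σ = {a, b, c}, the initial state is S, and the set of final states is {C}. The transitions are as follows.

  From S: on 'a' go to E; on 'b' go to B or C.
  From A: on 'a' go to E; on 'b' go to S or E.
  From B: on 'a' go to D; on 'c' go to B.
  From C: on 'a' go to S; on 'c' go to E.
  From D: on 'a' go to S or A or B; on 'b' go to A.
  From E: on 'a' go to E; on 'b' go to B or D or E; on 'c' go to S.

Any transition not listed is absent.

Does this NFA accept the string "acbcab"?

Start in {S}.
Read 'a': S→{E}; now {E}.
Read 'c': E→{S}; now {S}.
Read 'b': S→{B, C}; now {B, C}.
Read 'c': B→{B}, C→{E}; now {B, E}.
Read 'a': B→{D}, E→{E}; now {D, E}.
Read 'b': D→{A}, E→{B, D, E}; now {A, B, D, E}.
The final set {A, B, D, E} contains no accepting state.

No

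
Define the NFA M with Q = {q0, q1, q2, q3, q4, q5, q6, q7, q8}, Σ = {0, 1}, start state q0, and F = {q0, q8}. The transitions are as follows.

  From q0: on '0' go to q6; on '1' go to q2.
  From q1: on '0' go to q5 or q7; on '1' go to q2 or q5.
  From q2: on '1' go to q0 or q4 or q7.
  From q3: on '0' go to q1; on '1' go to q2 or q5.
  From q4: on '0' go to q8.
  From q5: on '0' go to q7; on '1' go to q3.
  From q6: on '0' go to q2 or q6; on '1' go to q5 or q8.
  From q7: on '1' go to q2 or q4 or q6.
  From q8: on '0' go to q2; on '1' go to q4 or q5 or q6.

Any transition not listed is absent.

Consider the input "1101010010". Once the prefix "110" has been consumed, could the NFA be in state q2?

Start in {q0}.
Read '1': {q0} → {q2}.
Read '1': {q2} → {q0, q4, q7}.
Read '0': {q0, q4, q7} → {q6, q8}.
State q2 is not in {q6, q8}.

No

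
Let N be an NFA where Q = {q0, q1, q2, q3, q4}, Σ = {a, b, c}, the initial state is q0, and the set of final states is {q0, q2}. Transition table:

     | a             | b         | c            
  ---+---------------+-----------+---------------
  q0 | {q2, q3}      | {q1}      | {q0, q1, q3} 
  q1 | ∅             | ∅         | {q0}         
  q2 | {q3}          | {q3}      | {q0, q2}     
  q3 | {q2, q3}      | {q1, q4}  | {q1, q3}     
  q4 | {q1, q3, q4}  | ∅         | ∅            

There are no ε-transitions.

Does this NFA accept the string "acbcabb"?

No

Start in {q0}.
Read 'a': q0→{q2, q3}; now {q2, q3}.
Read 'c': q2→{q0, q2}, q3→{q1, q3}; now {q0, q1, q2, q3}.
Read 'b': q0→{q1}, q1→∅, q2→{q3}, q3→{q1, q4}; now {q1, q3, q4}.
Read 'c': q1→{q0}, q3→{q1, q3}, q4→∅; now {q0, q1, q3}.
Read 'a': q0→{q2, q3}, q1→∅, q3→{q2, q3}; now {q2, q3}.
Read 'b': q2→{q3}, q3→{q1, q4}; now {q1, q3, q4}.
Read 'b': q1→∅, q3→{q1, q4}, q4→∅; now {q1, q4}.
The final set {q1, q4} contains no accepting state.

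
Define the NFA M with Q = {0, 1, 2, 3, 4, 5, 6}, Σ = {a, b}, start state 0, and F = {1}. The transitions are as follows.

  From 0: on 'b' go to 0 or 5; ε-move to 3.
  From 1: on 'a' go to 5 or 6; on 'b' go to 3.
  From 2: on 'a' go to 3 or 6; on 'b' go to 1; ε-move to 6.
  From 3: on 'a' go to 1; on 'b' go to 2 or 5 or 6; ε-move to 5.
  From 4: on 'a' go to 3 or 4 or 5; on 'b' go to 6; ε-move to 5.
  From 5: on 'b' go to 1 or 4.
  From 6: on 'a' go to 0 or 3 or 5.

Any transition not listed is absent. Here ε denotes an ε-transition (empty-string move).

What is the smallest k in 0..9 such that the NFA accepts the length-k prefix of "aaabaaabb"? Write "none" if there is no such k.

1

Start: ε-closure({0}) = {0, 3, 5}.
Read 'a': {0, 3, 5} → {1}.
None of the earlier sets intersect F, but {1} does.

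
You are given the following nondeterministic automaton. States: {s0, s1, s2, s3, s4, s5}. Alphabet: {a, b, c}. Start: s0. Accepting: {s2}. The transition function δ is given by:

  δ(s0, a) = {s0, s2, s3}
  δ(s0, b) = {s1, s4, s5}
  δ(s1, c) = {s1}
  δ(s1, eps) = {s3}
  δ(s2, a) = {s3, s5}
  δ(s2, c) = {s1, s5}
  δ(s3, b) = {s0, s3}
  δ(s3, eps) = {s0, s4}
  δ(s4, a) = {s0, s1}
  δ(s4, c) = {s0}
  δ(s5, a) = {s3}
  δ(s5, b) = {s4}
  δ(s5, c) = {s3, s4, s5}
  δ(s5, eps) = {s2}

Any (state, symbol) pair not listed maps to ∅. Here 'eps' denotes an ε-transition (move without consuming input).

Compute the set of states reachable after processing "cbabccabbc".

∅

Start in {s0}.
Read 'c': s0→∅; now ∅.
The set is empty and remains empty for the remaining 9 symbols.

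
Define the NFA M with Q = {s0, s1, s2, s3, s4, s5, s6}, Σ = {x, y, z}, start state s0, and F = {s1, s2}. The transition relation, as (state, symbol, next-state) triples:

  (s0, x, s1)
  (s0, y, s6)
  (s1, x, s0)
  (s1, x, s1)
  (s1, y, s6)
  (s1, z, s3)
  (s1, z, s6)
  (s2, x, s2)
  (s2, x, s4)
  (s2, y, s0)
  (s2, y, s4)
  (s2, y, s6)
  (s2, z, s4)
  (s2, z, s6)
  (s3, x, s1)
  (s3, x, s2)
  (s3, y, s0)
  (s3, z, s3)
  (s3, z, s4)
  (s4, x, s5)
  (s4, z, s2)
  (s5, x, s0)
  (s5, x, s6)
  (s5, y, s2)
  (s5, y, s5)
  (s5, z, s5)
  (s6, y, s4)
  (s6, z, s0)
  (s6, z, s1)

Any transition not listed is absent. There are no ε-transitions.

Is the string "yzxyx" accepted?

Start in {s0}.
Read 'y': s0→{s6}; now {s6}.
Read 'z': s6→{s0, s1}; now {s0, s1}.
Read 'x': s0→{s1}, s1→{s0, s1}; now {s0, s1}.
Read 'y': s0→{s6}, s1→{s6}; now {s6}.
Read 'x': s6→∅; now ∅.
The final set ∅ contains no accepting state.

No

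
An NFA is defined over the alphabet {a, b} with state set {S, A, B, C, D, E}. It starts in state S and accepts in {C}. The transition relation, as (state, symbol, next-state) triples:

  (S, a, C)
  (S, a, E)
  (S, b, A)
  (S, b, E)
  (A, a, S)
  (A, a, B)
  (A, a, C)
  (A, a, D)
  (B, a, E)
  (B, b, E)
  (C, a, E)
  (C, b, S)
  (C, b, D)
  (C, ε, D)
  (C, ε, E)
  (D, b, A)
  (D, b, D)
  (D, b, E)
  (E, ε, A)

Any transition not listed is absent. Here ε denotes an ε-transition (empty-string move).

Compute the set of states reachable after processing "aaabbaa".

{S, A, B, C, D, E}

Start in {S}.
Read 'a': S→{C, E}; union {C, E}; ε-closure = {A, C, D, E}.
Read 'a': A→{S, B, C, D}, C→{E}, D→∅, E→∅; union {S, B, C, D, E}; ε-closure = {S, A, B, C, D, E}.
Read 'a': S→{C, E}, A→{S, B, C, D}, B→{E}, C→{E}, D→∅, E→∅; union {S, B, C, D, E}; ε-closure = {S, A, B, C, D, E}.
Read 'b': S→{A, E}, A→∅, B→{E}, C→{S, D}, D→{A, D, E}, E→∅; now {S, A, D, E}.
Read 'b': S→{A, E}, A→∅, D→{A, D, E}, E→∅; now {A, D, E}.
Read 'a': A→{S, B, C, D}, D→∅, E→∅; union {S, B, C, D}; ε-closure = {S, A, B, C, D, E}.
Read 'a': S→{C, E}, A→{S, B, C, D}, B→{E}, C→{E}, D→∅, E→∅; union {S, B, C, D, E}; ε-closure = {S, A, B, C, D, E}.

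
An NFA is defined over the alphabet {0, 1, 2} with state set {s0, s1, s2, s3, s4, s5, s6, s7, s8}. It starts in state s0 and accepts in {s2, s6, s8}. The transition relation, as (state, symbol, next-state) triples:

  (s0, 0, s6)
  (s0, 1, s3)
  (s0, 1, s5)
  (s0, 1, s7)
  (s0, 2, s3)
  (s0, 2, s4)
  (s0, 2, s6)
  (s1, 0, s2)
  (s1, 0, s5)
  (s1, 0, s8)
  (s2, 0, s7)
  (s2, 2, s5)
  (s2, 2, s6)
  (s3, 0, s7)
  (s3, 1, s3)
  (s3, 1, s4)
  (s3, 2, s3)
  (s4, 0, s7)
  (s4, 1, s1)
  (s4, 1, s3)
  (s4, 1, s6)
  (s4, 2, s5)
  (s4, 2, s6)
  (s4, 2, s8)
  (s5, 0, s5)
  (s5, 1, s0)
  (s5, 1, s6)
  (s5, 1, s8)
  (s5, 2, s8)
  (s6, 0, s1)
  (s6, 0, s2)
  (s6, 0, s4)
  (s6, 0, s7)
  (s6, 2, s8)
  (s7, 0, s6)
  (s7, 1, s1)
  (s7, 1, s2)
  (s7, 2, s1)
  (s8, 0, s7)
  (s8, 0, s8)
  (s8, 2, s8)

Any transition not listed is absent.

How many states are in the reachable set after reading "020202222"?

Start in {s0}.
Read '0': {s0} → {s6}.
Read '2': {s6} → {s8}.
Read '0': {s8} → {s7, s8}.
Read '2': {s7, s8} → {s1, s8}.
Read '0': {s1, s8} → {s2, s5, s7, s8}.
Read '2': {s2, s5, s7, s8} → {s1, s5, s6, s8}.
Read '2': {s1, s5, s6, s8} → {s8}.
Read '2': {s8} → {s8}.
Read '2': {s8} → {s8}.
That set has 1 state.

1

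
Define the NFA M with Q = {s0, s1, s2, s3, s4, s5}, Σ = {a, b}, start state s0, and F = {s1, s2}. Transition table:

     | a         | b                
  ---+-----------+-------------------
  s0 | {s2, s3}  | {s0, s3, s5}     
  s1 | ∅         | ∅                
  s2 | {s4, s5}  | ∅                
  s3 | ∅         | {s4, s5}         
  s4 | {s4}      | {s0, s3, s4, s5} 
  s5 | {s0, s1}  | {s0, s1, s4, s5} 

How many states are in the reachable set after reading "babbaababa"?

5

Start in {s0}.
Read 'b': {s0} → {s0, s3, s5}.
Read 'a': {s0, s3, s5} → {s0, s1, s2, s3}.
Read 'b': {s0, s1, s2, s3} → {s0, s3, s4, s5}.
Read 'b': {s0, s3, s4, s5} → {s0, s1, s3, s4, s5}.
Read 'a': {s0, s1, s3, s4, s5} → {s0, s1, s2, s3, s4}.
Read 'a': {s0, s1, s2, s3, s4} → {s2, s3, s4, s5}.
Read 'b': {s2, s3, s4, s5} → {s0, s1, s3, s4, s5}.
Read 'a': {s0, s1, s3, s4, s5} → {s0, s1, s2, s3, s4}.
Read 'b': {s0, s1, s2, s3, s4} → {s0, s3, s4, s5}.
Read 'a': {s0, s3, s4, s5} → {s0, s1, s2, s3, s4}.
That set has 5 states.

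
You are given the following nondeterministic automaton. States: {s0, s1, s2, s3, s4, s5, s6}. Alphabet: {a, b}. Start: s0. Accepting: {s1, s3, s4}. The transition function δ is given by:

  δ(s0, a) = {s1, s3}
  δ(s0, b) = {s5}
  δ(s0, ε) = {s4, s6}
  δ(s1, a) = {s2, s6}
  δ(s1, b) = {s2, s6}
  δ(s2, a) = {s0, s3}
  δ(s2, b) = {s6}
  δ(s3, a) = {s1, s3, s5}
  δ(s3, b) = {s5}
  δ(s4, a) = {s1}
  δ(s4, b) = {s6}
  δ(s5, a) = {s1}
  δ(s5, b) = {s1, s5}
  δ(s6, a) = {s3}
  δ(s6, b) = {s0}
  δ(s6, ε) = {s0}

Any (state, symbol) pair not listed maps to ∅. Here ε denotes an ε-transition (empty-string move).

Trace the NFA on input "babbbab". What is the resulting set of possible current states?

Start: ε-closure({s0}) = {s0, s4, s6}.
Read 'b': {s0, s4, s6} → {s0, s4, s5, s6}.
Read 'a': {s0, s4, s5, s6} → {s1, s3}.
Read 'b': {s1, s3} → {s0, s2, s4, s5, s6}.
Read 'b': {s0, s2, s4, s5, s6} → {s0, s1, s4, s5, s6}.
Read 'b': {s0, s1, s4, s5, s6} → {s0, s1, s2, s4, s5, s6}.
Read 'a': {s0, s1, s2, s4, s5, s6} → {s0, s1, s2, s3, s4, s6}.
Read 'b': {s0, s1, s2, s3, s4, s6} → {s0, s2, s4, s5, s6}.

{s0, s2, s4, s5, s6}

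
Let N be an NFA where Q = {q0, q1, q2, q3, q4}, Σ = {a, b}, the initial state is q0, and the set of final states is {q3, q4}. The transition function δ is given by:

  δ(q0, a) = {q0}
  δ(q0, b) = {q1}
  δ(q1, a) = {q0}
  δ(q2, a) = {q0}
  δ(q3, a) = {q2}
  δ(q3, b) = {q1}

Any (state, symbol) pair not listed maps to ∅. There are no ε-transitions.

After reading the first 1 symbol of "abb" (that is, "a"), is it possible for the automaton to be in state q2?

No

Start in {q0}.
Read 'a': q0→{q0}; now {q0}.
State q2 is not in {q0}.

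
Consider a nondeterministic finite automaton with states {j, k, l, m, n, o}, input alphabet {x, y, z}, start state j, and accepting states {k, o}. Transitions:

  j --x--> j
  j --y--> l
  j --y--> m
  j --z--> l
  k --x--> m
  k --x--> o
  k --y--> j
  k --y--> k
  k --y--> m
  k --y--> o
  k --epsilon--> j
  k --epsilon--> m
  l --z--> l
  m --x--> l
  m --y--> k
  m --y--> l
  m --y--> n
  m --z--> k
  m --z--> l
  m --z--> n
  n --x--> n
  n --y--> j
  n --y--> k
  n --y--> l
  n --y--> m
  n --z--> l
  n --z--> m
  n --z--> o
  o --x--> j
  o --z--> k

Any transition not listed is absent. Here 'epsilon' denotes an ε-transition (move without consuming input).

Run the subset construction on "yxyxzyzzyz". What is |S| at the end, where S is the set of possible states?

Start in {j}.
Read 'y': {j} → {l, m}.
Read 'x': {l, m} → {l}.
Read 'y': {l} → ∅.
The set is empty and remains empty for the remaining 7 symbols.
That set has 0 states.

0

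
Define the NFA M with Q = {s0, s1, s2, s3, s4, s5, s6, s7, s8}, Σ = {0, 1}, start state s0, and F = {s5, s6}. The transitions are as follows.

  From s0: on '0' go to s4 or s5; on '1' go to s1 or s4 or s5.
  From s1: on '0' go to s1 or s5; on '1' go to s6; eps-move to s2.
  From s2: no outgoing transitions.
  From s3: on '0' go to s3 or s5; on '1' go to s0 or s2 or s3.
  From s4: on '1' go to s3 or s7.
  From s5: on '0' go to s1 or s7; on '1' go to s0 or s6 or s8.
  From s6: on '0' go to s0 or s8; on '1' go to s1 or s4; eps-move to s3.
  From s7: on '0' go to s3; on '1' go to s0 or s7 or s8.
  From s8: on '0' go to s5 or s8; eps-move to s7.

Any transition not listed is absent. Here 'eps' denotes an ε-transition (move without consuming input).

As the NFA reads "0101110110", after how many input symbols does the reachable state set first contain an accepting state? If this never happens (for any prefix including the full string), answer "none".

1

Start in {s0}.
Read '0': {s0} → {s4, s5}.
None of the earlier sets intersect F, but {s4, s5} does.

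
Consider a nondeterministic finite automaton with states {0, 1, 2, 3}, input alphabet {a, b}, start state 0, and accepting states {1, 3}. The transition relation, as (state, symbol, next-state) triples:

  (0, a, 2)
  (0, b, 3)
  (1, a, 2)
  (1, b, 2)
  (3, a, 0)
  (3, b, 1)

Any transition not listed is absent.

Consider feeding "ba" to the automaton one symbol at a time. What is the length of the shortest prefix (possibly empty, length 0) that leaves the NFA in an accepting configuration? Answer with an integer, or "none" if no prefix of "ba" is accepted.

1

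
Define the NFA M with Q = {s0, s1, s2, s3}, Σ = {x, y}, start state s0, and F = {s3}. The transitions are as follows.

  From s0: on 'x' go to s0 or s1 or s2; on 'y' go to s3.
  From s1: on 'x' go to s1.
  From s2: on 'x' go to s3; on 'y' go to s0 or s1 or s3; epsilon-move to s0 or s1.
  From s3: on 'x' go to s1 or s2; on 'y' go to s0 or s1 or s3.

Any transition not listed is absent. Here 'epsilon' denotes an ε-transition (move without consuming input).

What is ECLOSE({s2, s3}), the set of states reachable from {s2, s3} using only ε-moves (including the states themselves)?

{s0, s1, s2, s3}

Begin with {s2, s3}.
ε-move s2 → s0; add s0.
ε-move s2 → s1; add s1.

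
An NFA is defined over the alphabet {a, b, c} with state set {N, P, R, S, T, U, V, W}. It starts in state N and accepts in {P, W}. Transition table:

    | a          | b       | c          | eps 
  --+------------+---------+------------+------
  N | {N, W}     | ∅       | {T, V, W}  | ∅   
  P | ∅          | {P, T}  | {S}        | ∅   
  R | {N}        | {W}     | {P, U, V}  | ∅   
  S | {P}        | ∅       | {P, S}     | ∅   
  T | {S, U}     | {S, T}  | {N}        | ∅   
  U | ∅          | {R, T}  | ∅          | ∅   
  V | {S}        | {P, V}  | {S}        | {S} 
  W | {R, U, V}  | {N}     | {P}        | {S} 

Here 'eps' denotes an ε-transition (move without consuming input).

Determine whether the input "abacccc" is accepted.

Start in {N}.
Read 'a': N→{N, W}; union {N, W}; ε-closure = {N, S, W}.
Read 'b': N→∅, S→∅, W→{N}; now {N}.
Read 'a': N→{N, W}; union {N, W}; ε-closure = {N, S, W}.
Read 'c': N→{T, V, W}, S→{P, S}, W→{P}; now {P, S, T, V, W}.
Read 'c': P→{S}, S→{P, S}, T→{N}, V→{S}, W→{P}; now {N, P, S}.
Read 'c': N→{T, V, W}, P→{S}, S→{P, S}; now {P, S, T, V, W}.
Read 'c': P→{S}, S→{P, S}, T→{N}, V→{S}, W→{P}; now {N, P, S}.
The final set {N, P, S} contains the accepting state P.

Yes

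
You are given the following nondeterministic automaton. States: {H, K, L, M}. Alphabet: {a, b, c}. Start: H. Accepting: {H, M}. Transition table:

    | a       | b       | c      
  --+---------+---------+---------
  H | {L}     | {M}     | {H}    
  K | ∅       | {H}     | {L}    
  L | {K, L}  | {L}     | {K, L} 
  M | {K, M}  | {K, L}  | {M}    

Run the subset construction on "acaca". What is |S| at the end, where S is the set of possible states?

2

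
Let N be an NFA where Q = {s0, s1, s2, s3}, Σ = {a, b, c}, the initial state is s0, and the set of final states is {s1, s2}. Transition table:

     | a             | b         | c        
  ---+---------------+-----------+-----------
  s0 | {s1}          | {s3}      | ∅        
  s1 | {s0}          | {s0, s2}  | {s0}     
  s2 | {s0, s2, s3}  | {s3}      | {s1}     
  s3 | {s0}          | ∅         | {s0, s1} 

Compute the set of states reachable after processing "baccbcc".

Start in {s0}.
Read 'b': {s0} → {s3}.
Read 'a': {s3} → {s0}.
Read 'c': {s0} → ∅.
The set is empty and remains empty for the remaining 4 symbols.

∅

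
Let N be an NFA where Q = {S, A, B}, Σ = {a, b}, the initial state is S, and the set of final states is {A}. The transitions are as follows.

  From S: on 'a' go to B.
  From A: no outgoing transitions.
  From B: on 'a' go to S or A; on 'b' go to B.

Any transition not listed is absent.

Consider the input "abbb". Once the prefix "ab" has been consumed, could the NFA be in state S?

Start in {S}.
Read 'a': {S} → {B}.
Read 'b': {B} → {B}.
State S is not in {B}.

No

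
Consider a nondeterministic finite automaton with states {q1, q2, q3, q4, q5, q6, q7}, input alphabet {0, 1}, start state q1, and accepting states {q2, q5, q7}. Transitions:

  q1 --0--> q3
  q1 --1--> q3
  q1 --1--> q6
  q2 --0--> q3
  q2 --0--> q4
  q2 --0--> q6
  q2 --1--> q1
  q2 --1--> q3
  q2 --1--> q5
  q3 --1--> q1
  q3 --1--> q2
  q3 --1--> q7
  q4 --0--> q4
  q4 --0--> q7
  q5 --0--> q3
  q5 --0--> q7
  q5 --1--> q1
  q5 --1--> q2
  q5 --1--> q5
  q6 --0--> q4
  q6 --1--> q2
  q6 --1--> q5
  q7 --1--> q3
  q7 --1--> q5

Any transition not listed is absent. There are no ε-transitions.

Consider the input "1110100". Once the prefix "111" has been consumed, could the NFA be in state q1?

Start in {q1}.
Read '1': q1→{q3, q6}; now {q3, q6}.
Read '1': q3→{q1, q2, q7}, q6→{q2, q5}; now {q1, q2, q5, q7}.
Read '1': q1→{q3, q6}, q2→{q1, q3, q5}, q5→{q1, q2, q5}, q7→{q3, q5}; now {q1, q2, q3, q5, q6}.
State q1 is in {q1, q2, q3, q5, q6}.

Yes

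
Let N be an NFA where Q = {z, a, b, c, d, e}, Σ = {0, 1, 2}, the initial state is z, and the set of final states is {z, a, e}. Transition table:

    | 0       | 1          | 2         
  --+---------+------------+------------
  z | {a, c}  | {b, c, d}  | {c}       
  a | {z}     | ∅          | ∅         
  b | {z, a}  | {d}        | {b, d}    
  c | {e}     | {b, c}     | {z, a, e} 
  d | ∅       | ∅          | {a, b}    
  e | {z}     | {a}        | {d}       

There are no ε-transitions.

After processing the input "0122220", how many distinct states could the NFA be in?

3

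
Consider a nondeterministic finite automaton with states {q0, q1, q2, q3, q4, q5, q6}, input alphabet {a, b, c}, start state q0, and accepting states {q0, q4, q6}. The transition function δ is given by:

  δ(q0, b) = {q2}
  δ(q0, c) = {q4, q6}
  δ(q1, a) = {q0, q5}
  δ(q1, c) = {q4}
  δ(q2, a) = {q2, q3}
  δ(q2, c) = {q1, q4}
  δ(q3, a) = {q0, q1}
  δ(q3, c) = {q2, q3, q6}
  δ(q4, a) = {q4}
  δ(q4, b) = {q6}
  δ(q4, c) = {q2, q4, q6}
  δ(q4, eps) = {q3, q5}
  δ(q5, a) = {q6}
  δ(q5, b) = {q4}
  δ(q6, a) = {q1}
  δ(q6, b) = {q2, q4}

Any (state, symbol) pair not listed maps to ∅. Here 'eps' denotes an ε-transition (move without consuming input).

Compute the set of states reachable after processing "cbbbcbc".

{q1, q2, q3, q4, q5, q6}

Start in {q0}.
Read 'c': q0→{q4, q6}; union {q4, q6}; ε-closure = {q3, q4, q5, q6}.
Read 'b': q3→∅, q4→{q6}, q5→{q4}, q6→{q2, q4}; union {q2, q4, q6}; ε-closure = {q2, q3, q4, q5, q6}.
Read 'b': q2→∅, q3→∅, q4→{q6}, q5→{q4}, q6→{q2, q4}; union {q2, q4, q6}; ε-closure = {q2, q3, q4, q5, q6}.
Read 'b': q2→∅, q3→∅, q4→{q6}, q5→{q4}, q6→{q2, q4}; union {q2, q4, q6}; ε-closure = {q2, q3, q4, q5, q6}.
Read 'c': q2→{q1, q4}, q3→{q2, q3, q6}, q4→{q2, q4, q6}, q5→∅, q6→∅; union {q1, q2, q3, q4, q6}; ε-closure = {q1, q2, q3, q4, q5, q6}.
Read 'b': q1→∅, q2→∅, q3→∅, q4→{q6}, q5→{q4}, q6→{q2, q4}; union {q2, q4, q6}; ε-closure = {q2, q3, q4, q5, q6}.
Read 'c': q2→{q1, q4}, q3→{q2, q3, q6}, q4→{q2, q4, q6}, q5→∅, q6→∅; union {q1, q2, q3, q4, q6}; ε-closure = {q1, q2, q3, q4, q5, q6}.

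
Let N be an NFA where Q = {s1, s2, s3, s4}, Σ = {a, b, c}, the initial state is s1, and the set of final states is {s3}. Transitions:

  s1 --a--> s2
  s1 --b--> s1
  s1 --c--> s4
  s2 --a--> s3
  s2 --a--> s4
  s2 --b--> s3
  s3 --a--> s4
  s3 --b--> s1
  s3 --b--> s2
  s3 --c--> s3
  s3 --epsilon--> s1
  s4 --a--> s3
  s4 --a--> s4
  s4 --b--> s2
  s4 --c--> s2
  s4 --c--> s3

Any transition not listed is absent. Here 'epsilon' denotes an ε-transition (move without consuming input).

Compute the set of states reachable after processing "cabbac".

{s1, s2, s3}

Start in {s1}.
Read 'c': {s1} → {s4}.
Read 'a': {s4} → {s1, s3, s4}.
Read 'b': {s1, s3, s4} → {s1, s2}.
Read 'b': {s1, s2} → {s1, s3}.
Read 'a': {s1, s3} → {s2, s4}.
Read 'c': {s2, s4} → {s1, s2, s3}.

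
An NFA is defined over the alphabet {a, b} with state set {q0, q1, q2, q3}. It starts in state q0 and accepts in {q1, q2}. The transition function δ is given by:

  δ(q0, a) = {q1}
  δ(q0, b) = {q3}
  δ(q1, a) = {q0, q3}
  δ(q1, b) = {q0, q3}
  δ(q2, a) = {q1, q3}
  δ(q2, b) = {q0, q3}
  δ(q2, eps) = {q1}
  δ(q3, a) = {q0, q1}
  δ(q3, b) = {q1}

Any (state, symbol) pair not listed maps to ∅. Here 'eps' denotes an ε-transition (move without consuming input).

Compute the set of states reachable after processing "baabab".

{q0, q1, q3}

Start in {q0}.
Read 'b': {q0} → {q3}.
Read 'a': {q3} → {q0, q1}.
Read 'a': {q0, q1} → {q0, q1, q3}.
Read 'b': {q0, q1, q3} → {q0, q1, q3}.
Read 'a': {q0, q1, q3} → {q0, q1, q3}.
Read 'b': {q0, q1, q3} → {q0, q1, q3}.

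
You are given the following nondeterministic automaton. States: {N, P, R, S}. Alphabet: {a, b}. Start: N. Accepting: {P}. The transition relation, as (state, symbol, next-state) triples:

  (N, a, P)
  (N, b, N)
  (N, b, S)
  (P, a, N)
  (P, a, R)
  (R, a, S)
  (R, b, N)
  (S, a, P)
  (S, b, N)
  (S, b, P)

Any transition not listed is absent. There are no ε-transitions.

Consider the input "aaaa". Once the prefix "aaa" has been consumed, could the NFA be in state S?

Start in {N}.
Read 'a': N→{P}; now {P}.
Read 'a': P→{N, R}; now {N, R}.
Read 'a': N→{P}, R→{S}; now {P, S}.
State S is in {P, S}.

Yes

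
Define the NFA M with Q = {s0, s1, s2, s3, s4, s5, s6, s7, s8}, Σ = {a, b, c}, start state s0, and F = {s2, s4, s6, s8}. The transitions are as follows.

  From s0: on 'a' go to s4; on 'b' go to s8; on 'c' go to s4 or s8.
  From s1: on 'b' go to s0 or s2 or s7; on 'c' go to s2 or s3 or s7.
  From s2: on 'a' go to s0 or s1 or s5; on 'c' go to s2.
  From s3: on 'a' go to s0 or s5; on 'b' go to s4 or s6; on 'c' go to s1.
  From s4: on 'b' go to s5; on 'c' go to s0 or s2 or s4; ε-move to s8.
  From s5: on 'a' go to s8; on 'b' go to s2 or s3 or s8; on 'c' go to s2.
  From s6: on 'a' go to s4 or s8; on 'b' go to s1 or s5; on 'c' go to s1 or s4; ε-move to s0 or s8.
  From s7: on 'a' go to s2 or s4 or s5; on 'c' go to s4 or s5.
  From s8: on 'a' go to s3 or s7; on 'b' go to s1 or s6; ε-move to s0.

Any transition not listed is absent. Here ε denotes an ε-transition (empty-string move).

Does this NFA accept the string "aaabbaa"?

Yes

Start in {s0}.
Read 'a': {s0} → {s0, s4, s8}.
Read 'a': {s0, s4, s8} → {s0, s3, s4, s7, s8}.
Read 'a': {s0, s3, s4, s7, s8} → {s0, s2, s3, s4, s5, s7, s8}.
Read 'b': {s0, s2, s3, s4, s5, s7, s8} → {s0, s1, s2, s3, s4, s5, s6, s8}.
Read 'b': {s0, s1, s2, s3, s4, s5, s6, s8} → {s0, s1, s2, s3, s4, s5, s6, s7, s8}.
Read 'a': {s0, s1, s2, s3, s4, s5, s6, s7, s8} → {s0, s1, s2, s3, s4, s5, s7, s8}.
Read 'a': {s0, s1, s2, s3, s4, s5, s7, s8} → {s0, s1, s2, s3, s4, s5, s7, s8}.
The final set {s0, s1, s2, s3, s4, s5, s7, s8} contains the accepting states s2, s4, s8.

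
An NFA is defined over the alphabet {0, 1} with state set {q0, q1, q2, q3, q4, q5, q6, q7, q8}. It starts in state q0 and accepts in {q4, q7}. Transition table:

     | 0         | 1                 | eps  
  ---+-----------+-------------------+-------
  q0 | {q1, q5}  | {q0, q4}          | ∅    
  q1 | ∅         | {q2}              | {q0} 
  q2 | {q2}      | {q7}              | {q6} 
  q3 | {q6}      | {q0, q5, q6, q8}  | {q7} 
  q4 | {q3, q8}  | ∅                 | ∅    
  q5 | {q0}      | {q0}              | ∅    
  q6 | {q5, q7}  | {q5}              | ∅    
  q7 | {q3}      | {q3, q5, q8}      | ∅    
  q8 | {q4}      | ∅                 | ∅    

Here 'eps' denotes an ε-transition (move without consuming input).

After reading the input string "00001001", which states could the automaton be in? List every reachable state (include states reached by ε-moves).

Start in {q0}.
Read '0': {q0} → {q0, q1, q5}.
Read '0': {q0, q1, q5} → {q0, q1, q5}.
Read '0': {q0, q1, q5} → {q0, q1, q5}.
Read '0': {q0, q1, q5} → {q0, q1, q5}.
Read '1': {q0, q1, q5} → {q0, q2, q4, q6}.
Read '0': {q0, q2, q4, q6} → {q0, q1, q2, q3, q5, q6, q7, q8}.
Read '0': {q0, q1, q2, q3, q5, q6, q7, q8} → {q0, q1, q2, q3, q4, q5, q6, q7}.
Read '1': {q0, q1, q2, q3, q4, q5, q6, q7} → {q0, q2, q3, q4, q5, q6, q7, q8}.

{q0, q2, q3, q4, q5, q6, q7, q8}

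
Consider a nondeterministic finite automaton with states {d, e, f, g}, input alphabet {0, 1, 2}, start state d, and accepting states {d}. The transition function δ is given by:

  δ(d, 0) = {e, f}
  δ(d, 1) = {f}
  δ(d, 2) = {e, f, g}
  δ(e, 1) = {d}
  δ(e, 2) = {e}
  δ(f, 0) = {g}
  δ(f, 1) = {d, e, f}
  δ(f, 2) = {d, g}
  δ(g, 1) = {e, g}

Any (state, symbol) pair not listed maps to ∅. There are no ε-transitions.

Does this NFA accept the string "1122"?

Start in {d}.
Read '1': d→{f}; now {f}.
Read '1': f→{d, e, f}; now {d, e, f}.
Read '2': d→{e, f, g}, e→{e}, f→{d, g}; now {d, e, f, g}.
Read '2': d→{e, f, g}, e→{e}, f→{d, g}, g→∅; now {d, e, f, g}.
The final set {d, e, f, g} contains the accepting state d.

Yes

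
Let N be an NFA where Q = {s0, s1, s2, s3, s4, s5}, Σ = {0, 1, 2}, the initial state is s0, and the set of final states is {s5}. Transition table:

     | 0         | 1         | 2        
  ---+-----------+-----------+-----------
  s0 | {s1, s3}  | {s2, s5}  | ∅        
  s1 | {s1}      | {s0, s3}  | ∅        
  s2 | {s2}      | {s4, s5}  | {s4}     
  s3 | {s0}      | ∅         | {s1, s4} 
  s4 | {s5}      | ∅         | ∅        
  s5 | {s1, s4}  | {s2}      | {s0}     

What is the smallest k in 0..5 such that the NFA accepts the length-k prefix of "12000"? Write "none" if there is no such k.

Start in {s0}.
Read '1': s0→{s2, s5}; now {s2, s5}.
None of the earlier sets intersect F, but {s2, s5} does.

1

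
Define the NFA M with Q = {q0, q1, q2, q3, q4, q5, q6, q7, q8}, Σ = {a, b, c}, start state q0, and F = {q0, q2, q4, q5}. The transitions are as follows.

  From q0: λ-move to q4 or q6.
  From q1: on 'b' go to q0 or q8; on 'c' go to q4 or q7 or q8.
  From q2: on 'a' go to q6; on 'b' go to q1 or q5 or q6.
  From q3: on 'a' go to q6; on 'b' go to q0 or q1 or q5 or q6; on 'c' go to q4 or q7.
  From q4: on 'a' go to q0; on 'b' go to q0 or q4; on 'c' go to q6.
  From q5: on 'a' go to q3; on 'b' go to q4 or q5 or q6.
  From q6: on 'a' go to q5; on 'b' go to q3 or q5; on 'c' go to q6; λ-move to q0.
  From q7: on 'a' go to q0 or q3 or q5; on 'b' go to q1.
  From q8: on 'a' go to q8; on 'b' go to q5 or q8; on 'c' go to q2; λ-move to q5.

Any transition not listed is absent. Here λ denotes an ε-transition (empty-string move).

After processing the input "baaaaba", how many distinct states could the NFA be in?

Start: ε-closure({q0}) = {q0, q4, q6}.
Read 'b': q0→∅, q4→{q0, q4}, q6→{q3, q5}; union {q0, q3, q4, q5}; ε-closure = {q0, q3, q4, q5, q6}.
Read 'a': q0→∅, q3→{q6}, q4→{q0}, q5→{q3}, q6→{q5}; union {q0, q3, q5, q6}; ε-closure = {q0, q3, q4, q5, q6}.
Read 'a': q0→∅, q3→{q6}, q4→{q0}, q5→{q3}, q6→{q5}; union {q0, q3, q5, q6}; ε-closure = {q0, q3, q4, q5, q6}.
Read 'a': q0→∅, q3→{q6}, q4→{q0}, q5→{q3}, q6→{q5}; union {q0, q3, q5, q6}; ε-closure = {q0, q3, q4, q5, q6}.
Read 'a': q0→∅, q3→{q6}, q4→{q0}, q5→{q3}, q6→{q5}; union {q0, q3, q5, q6}; ε-closure = {q0, q3, q4, q5, q6}.
Read 'b': q0→∅, q3→{q0, q1, q5, q6}, q4→{q0, q4}, q5→{q4, q5, q6}, q6→{q3, q5}; now {q0, q1, q3, q4, q5, q6}.
Read 'a': q0→∅, q1→∅, q3→{q6}, q4→{q0}, q5→{q3}, q6→{q5}; union {q0, q3, q5, q6}; ε-closure = {q0, q3, q4, q5, q6}.
That set has 5 states.

5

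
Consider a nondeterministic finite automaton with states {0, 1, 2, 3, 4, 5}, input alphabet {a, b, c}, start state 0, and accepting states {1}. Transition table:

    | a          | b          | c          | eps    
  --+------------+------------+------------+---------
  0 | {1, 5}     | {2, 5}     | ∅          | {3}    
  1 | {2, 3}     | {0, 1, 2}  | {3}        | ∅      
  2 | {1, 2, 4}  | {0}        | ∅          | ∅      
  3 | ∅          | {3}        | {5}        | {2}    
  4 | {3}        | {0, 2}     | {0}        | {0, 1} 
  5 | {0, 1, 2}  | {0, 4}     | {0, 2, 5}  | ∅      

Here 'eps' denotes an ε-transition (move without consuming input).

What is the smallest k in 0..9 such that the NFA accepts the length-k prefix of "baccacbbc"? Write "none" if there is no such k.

Start: ε-closure({0}) = {0, 2, 3}.
Read 'b': 0→{2, 5}, 2→{0}, 3→{3}; now {0, 2, 3, 5}.
Read 'a': 0→{1, 5}, 2→{1, 2, 4}, 3→∅, 5→{0, 1, 2}; union {0, 1, 2, 4, 5}; ε-closure = {0, 1, 2, 3, 4, 5}.
None of the earlier sets intersect F, but {0, 1, 2, 3, 4, 5} does.

2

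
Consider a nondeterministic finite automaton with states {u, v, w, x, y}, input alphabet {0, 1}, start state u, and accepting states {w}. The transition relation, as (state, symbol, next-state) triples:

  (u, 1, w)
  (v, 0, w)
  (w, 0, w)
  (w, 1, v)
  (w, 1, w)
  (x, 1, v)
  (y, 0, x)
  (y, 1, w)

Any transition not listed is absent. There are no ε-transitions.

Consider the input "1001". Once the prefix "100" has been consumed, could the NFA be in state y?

No

Start in {u}.
Read '1': {u} → {w}.
Read '0': {w} → {w}.
Read '0': {w} → {w}.
State y is not in {w}.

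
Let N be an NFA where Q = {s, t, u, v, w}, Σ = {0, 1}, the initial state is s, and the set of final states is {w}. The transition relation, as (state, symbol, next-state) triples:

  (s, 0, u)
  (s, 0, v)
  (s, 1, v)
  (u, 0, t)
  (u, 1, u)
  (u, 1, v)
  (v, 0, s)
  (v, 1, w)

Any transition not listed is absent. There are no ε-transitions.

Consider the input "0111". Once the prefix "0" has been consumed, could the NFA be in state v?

Yes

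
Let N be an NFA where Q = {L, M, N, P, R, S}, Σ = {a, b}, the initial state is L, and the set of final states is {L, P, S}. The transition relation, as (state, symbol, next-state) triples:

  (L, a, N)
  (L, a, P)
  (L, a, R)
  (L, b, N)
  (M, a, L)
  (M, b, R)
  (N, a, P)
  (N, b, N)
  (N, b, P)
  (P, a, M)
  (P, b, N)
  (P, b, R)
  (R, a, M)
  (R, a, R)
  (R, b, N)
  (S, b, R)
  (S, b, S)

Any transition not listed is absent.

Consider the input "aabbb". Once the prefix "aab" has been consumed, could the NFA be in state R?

Yes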